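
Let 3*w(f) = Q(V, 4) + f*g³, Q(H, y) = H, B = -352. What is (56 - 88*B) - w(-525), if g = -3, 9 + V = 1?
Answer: 78929/3 ≈ 26310.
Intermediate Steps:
V = -8 (V = -9 + 1 = -8)
w(f) = -8/3 - 9*f (w(f) = (-8 + f*(-3)³)/3 = (-8 + f*(-27))/3 = (-8 - 27*f)/3 = -8/3 - 9*f)
(56 - 88*B) - w(-525) = (56 - 88*(-352)) - (-8/3 - 9*(-525)) = (56 + 30976) - (-8/3 + 4725) = 31032 - 1*14167/3 = 31032 - 14167/3 = 78929/3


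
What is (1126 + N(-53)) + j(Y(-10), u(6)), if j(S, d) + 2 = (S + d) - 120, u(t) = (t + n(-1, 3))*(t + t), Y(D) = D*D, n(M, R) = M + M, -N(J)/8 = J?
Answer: 1576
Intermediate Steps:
N(J) = -8*J
n(M, R) = 2*M
Y(D) = D²
u(t) = 2*t*(-2 + t) (u(t) = (t + 2*(-1))*(t + t) = (t - 2)*(2*t) = (-2 + t)*(2*t) = 2*t*(-2 + t))
j(S, d) = -122 + S + d (j(S, d) = -2 + ((S + d) - 120) = -2 + (-120 + S + d) = -122 + S + d)
(1126 + N(-53)) + j(Y(-10), u(6)) = (1126 - 8*(-53)) + (-122 + (-10)² + 2*6*(-2 + 6)) = (1126 + 424) + (-122 + 100 + 2*6*4) = 1550 + (-122 + 100 + 48) = 1550 + 26 = 1576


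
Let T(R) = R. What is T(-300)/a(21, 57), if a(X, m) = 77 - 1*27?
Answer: -6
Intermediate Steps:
a(X, m) = 50 (a(X, m) = 77 - 27 = 50)
T(-300)/a(21, 57) = -300/50 = -300*1/50 = -6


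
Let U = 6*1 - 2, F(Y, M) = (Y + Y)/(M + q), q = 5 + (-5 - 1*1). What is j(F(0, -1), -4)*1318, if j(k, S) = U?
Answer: 5272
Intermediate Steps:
q = -1 (q = 5 + (-5 - 1) = 5 - 6 = -1)
F(Y, M) = 2*Y/(-1 + M) (F(Y, M) = (Y + Y)/(M - 1) = (2*Y)/(-1 + M) = 2*Y/(-1 + M))
U = 4 (U = 6 - 2 = 4)
j(k, S) = 4
j(F(0, -1), -4)*1318 = 4*1318 = 5272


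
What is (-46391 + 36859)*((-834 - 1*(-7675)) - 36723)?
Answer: 284835224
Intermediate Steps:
(-46391 + 36859)*((-834 - 1*(-7675)) - 36723) = -9532*((-834 + 7675) - 36723) = -9532*(6841 - 36723) = -9532*(-29882) = 284835224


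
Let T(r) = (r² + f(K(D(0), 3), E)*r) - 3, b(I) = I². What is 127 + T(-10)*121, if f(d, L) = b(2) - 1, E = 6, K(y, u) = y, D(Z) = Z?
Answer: 8234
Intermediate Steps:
f(d, L) = 3 (f(d, L) = 2² - 1 = 4 - 1 = 3)
T(r) = -3 + r² + 3*r (T(r) = (r² + 3*r) - 3 = -3 + r² + 3*r)
127 + T(-10)*121 = 127 + (-3 + (-10)² + 3*(-10))*121 = 127 + (-3 + 100 - 30)*121 = 127 + 67*121 = 127 + 8107 = 8234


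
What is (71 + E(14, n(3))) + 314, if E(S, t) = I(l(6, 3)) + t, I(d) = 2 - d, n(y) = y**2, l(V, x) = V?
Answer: 390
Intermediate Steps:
E(S, t) = -4 + t (E(S, t) = (2 - 1*6) + t = (2 - 6) + t = -4 + t)
(71 + E(14, n(3))) + 314 = (71 + (-4 + 3**2)) + 314 = (71 + (-4 + 9)) + 314 = (71 + 5) + 314 = 76 + 314 = 390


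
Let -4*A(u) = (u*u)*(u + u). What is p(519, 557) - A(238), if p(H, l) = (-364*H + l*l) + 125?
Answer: 6862094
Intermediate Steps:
A(u) = -u³/2 (A(u) = -u*u*(u + u)/4 = -u²*2*u/4 = -u³/2)
p(H, l) = 125 + l² - 364*H (p(H, l) = (-364*H + l²) + 125 = (l² - 364*H) + 125 = 125 + l² - 364*H)
p(519, 557) - A(238) = (125 + 557² - 364*519) - (-1)*238³/2 = (125 + 310249 - 188916) - (-1)*13481272/2 = 121458 - 1*(-6740636) = 121458 + 6740636 = 6862094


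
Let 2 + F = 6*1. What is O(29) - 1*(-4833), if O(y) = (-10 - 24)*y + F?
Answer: 3851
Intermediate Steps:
F = 4 (F = -2 + 6*1 = -2 + 6 = 4)
O(y) = 4 - 34*y (O(y) = (-10 - 24)*y + 4 = -34*y + 4 = 4 - 34*y)
O(29) - 1*(-4833) = (4 - 34*29) - 1*(-4833) = (4 - 986) + 4833 = -982 + 4833 = 3851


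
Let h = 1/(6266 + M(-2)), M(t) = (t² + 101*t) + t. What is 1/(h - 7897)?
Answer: -6066/47903201 ≈ -0.00012663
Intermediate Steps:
M(t) = t² + 102*t
h = 1/6066 (h = 1/(6266 - 2*(102 - 2)) = 1/(6266 - 2*100) = 1/(6266 - 200) = 1/6066 ≈ 0.00016485)
1/(h - 7897) = 1/(1/6066 - 7897) = 1/(-47903201/6066) = -6066/47903201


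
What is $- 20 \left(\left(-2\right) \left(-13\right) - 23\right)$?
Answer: $-60$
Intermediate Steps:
$- 20 \left(\left(-2\right) \left(-13\right) - 23\right) = - 20 \left(26 - 23\right) = \left(-20\right) 3 = -60$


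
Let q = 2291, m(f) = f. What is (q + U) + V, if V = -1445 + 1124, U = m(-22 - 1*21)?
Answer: 1927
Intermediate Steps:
U = -43 (U = -22 - 1*21 = -22 - 21 = -43)
V = -321
(q + U) + V = (2291 - 43) - 321 = 2248 - 321 = 1927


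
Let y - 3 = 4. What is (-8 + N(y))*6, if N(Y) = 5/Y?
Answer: -306/7 ≈ -43.714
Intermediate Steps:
y = 7 (y = 3 + 4 = 7)
(-8 + N(y))*6 = (-8 + 5/7)*6 = -51/7*6 = -306/7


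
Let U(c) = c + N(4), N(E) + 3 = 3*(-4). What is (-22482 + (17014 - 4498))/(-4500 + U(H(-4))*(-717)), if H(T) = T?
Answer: -3322/3041 ≈ -1.0924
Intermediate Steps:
N(E) = -15 (N(E) = -3 + 3*(-4) = -3 - 12 = -15)
U(c) = -15 + c (U(c) = c - 15 = -15 + c)
(-22482 + (17014 - 4498))/(-4500 + U(H(-4))*(-717)) = (-22482 + (17014 - 4498))/(-4500 + (-15 - 4)*(-717)) = (-22482 + 12516)/(-4500 - 19*(-717)) = -9966/(-4500 + 13623) = -9966/9123 = -9966*1/9123 = -3322/3041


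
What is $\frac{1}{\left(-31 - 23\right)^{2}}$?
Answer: $\frac{1}{2916} \approx 0.00034294$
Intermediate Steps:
$\frac{1}{\left(-31 - 23\right)^{2}} = \frac{1}{\left(-54\right)^{2}} = \frac{1}{2916}$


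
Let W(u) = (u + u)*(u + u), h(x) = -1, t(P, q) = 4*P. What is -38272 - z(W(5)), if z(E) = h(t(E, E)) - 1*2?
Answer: -38269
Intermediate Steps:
W(u) = 4*u² (W(u) = (2*u)*(2*u) = 4*u²)
z(E) = -3 (z(E) = -1 - 1*2 = -1 - 2 = -3)
-38272 - z(W(5)) = -38272 - 1*(-3) = -38272 + 3 = -38269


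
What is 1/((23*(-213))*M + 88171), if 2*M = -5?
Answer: 2/200837 ≈ 9.9583e-6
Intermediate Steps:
M = -5/2 (M = (½)*(-5) = -5/2 ≈ -2.5000)
1/((23*(-213))*M + 88171) = 1/((23*(-213))*(-5/2) + 88171) = 1/(-4899*(-5/2) + 88171) = 1/(24495/2 + 88171) = 1/(200837/2) = 2/200837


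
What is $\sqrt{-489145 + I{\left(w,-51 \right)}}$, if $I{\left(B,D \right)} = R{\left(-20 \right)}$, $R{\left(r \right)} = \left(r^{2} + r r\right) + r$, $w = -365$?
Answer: $i \sqrt{488365} \approx 698.83 i$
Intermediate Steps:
$R{\left(r \right)} = r + 2 r^{2}$ ($R{\left(r \right)} = \left(r^{2} + r^{2}\right) + r = 2 r^{2} + r = r + 2 r^{2}$)
$I{\left(B,D \right)} = 780$ ($I{\left(B,D \right)} = - 20 \left(1 + 2 \left(-20\right)\right) = - 20 \left(1 - 40\right) = \left(-20\right) \left(-39\right) = 780$)
$\sqrt{-489145 + I{\left(w,-51 \right)}} = \sqrt{-489145 + 780} = \sqrt{-488365} = i \sqrt{488365}$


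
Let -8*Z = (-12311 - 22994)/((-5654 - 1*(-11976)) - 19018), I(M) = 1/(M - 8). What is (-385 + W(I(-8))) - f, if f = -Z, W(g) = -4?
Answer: -1719359/4416 ≈ -389.35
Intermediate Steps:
I(M) = 1/(-8 + M)
Z = -1535/4416 (Z = -(-12311 - 22994)/(8*((-5654 - 1*(-11976)) - 19018)) = -(-35305)/(8*((-5654 + 11976) - 19018)) = -(-35305)/(8*(6322 - 19018)) = -(-35305)/(8*(-12696)) = -(-35305)*(-1)/(8*12696) = -1/8*1535/552 = -1535/4416 ≈ -0.34760)
f = 1535/4416 (f = -1*(-1535/4416) = 1535/4416 ≈ 0.34760)
(-385 + W(I(-8))) - f = (-385 - 4) - 1*1535/4416 = -389 - 1535/4416 = -1719359/4416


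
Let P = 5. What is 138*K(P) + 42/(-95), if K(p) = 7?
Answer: 91728/95 ≈ 965.56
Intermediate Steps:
138*K(P) + 42/(-95) = 138*7 + 42/(-95) = 966 + 42*(-1/95) = 966 - 42/95 = 91728/95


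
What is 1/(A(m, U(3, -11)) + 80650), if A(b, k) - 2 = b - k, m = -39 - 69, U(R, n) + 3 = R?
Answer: 1/80544 ≈ 1.2416e-5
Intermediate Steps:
U(R, n) = -3 + R
m = -108
A(b, k) = 2 + b - k (A(b, k) = 2 + (b - k) = 2 + b - k)
1/(A(m, U(3, -11)) + 80650) = 1/((2 - 108 - (-3 + 3)) + 80650) = 1/((2 - 108 - 1*0) + 80650) = 1/((2 - 108 + 0) + 80650) = 1/(-106 + 80650) = 1/80544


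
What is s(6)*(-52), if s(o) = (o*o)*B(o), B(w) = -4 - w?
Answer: 18720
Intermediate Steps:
s(o) = o**2*(-4 - o) (s(o) = (o*o)*(-4 - o) = o**2*(-4 - o))
s(6)*(-52) = (6**2*(-4 - 1*6))*(-52) = (36*(-4 - 6))*(-52) = (36*(-10))*(-52) = -360*(-52) = 18720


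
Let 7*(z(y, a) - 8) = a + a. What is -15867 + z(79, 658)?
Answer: -15671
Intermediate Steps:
z(y, a) = 8 + 2*a/7 (z(y, a) = 8 + (a + a)/7 = 8 + (2*a)/7 = 8 + 2*a/7)
-15867 + z(79, 658) = -15867 + (8 + (2/7)*658) = -15867 + (8 + 188) = -15867 + 196 = -15671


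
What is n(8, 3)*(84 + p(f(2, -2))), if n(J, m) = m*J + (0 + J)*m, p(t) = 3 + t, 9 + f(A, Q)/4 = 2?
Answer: 2832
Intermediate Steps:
f(A, Q) = -28 (f(A, Q) = -36 + 4*2 = -36 + 8 = -28)
n(J, m) = 2*J*m (n(J, m) = J*m + J*m = 2*J*m)
n(8, 3)*(84 + p(f(2, -2))) = (2*8*3)*(84 + (3 - 28)) = 48*(84 - 25) = 48*59 = 2832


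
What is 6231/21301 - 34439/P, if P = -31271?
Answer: 928434740/666103571 ≈ 1.3938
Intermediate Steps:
6231/21301 - 34439/P = 6231/21301 - 34439/(-31271) = 6231*(1/21301) - 34439*(-1/31271) = 6231/21301 + 34439/31271 = 928434740/666103571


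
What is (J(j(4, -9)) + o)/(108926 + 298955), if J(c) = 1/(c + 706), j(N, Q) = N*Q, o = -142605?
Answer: -95545349/273280270 ≈ -0.34962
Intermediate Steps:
J(c) = 1/(706 + c)
(J(j(4, -9)) + o)/(108926 + 298955) = (1/(706 + 4*(-9)) - 142605)/(108926 + 298955) = (1/(706 - 36) - 142605)/407881 = (1/670 - 142605)*(1/407881) = -95545349/670*1/407881 = -95545349/273280270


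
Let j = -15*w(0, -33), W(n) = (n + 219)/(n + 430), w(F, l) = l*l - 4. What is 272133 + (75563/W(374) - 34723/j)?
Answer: 3615145995014/9651075 ≈ 3.7459e+5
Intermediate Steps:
w(F, l) = -4 + l**2 (w(F, l) = l**2 - 4 = -4 + l**2)
W(n) = (219 + n)/(430 + n)
j = -16275 (j = -15*(-4 + (-33)**2) = -15*(-4 + 1089) = -15*1085 = -16275)
272133 + (75563/W(374) - 34723/j) = 272133 + (75563/(((219 + 374)/(430 + 374))) - 34723/(-16275)) = 272133 + (75563/((593/804)) - 34723*(-1/16275)) = 272133 + (75563/(((1/804)*593)) + 34723/16275) = 272133 + (75563/(593/804) + 34723/16275) = 272133 + (75563*(804/593) + 34723/16275) = 272133 + (60752652/593 + 34723/16275) = 272133 + 988770002039/9651075 = 3615145995014/9651075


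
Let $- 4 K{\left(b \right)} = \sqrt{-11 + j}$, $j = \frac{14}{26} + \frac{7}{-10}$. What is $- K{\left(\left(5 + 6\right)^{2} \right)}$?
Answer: $\frac{i \sqrt{188630}}{520} \approx 0.83522 i$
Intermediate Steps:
$j = - \frac{21}{130}$ ($j = 14 \cdot \frac{1}{26} + 7 \left(- \frac{1}{10}\right) = \frac{7}{13} - \frac{7}{10} = - \frac{21}{130} \approx -0.16154$)
$K{\left(b \right)} = - \frac{i \sqrt{188630}}{520}$ ($K{\left(b \right)} = - \frac{\sqrt{-11 - \frac{21}{130}}}{4} = - \frac{\sqrt{- \frac{1451}{130}}}{4} = - \frac{\frac{1}{130} i \sqrt{188630}}{4} = - \frac{i \sqrt{188630}}{520}$)
$- K{\left(\left(5 + 6\right)^{2} \right)} = - \frac{\left(-1\right) i \sqrt{188630}}{520} = \frac{i \sqrt{188630}}{520}$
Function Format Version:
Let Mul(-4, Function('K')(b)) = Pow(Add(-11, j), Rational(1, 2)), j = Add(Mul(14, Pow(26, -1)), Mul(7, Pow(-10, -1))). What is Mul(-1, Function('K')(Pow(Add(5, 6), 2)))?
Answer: Mul(Rational(1, 520), I, Pow(188630, Rational(1, 2))) ≈ Mul(0.83522, I)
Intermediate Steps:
j = Rational(-21, 130) (j = Add(Mul(14, Rational(1, 26)), Mul(7, Rational(-1, 10))) = Add(Rational(7, 13), Rational(-7, 10)) = Rational(-21, 130) ≈ -0.16154)
Function('K')(b) = Mul(Rational(-1, 520), I, Pow(188630, Rational(1, 2))) (Function('K')(b) = Mul(Rational(-1, 4), Pow(Add(-11, Rational(-21, 130)), Rational(1, 2))) = Mul(Rational(-1, 4), Pow(Rational(-1451, 130), Rational(1, 2))) = Mul(Rational(-1, 4), Mul(Rational(1, 130), I, Pow(188630, Rational(1, 2)))) = Mul(Rational(-1, 520), I, Pow(188630, Rational(1, 2))))
Mul(-1, Function('K')(Pow(Add(5, 6), 2))) = Mul(-1, Mul(Rational(-1, 520), I, Pow(188630, Rational(1, 2)))) = Mul(Rational(1, 520), I, Pow(188630, Rational(1, 2)))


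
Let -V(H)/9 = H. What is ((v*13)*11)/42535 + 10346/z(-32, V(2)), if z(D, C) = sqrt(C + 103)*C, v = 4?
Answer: 572/42535 - 5173*sqrt(85)/765 ≈ -62.330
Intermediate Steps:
V(H) = -9*H
z(D, C) = C*sqrt(103 + C) (z(D, C) = sqrt(103 + C)*C = C*sqrt(103 + C))
((v*13)*11)/42535 + 10346/z(-32, V(2)) = ((4*13)*11)/42535 + 10346/(((-9*2)*sqrt(103 - 9*2))) = (52*11)*(1/42535) + 10346/((-18*sqrt(103 - 18))) = 572*(1/42535) + 10346/((-18*sqrt(85))) = 572/42535 + 10346*(-sqrt(85)/1530) = 572/42535 - 5173*sqrt(85)/765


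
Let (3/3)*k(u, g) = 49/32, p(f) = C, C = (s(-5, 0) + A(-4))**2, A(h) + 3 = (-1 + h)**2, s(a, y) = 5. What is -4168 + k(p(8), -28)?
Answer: -133327/32 ≈ -4166.5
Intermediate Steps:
A(h) = -3 + (-1 + h)**2
C = 729 (C = (5 + (-3 + (-1 - 4)**2))**2 = (5 + (-3 + (-5)**2))**2 = (5 + (-3 + 25))**2 = (5 + 22)**2 = 27**2 = 729)
p(f) = 729
k(u, g) = 49/32
-4168 + k(p(8), -28) = -4168 + 49/32 = -133327/32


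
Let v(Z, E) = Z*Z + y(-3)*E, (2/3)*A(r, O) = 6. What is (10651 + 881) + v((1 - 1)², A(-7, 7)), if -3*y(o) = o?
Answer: 11541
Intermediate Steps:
y(o) = -o/3
A(r, O) = 9 (A(r, O) = (3/2)*6 = 9)
v(Z, E) = E + Z² (v(Z, E) = Z*Z + (-⅓*(-3))*E = Z² + 1*E = Z² + E = E + Z²)
(10651 + 881) + v((1 - 1)², A(-7, 7)) = (10651 + 881) + (9 + ((1 - 1)²)²) = 11532 + (9 + (0²)²) = 11532 + (9 + 0²) = 11532 + (9 + 0) = 11532 + 9 = 11541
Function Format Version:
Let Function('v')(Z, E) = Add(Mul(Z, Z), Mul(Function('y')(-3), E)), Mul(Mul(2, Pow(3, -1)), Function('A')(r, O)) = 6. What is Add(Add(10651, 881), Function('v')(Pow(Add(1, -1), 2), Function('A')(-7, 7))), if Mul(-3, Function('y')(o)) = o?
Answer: 11541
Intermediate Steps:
Function('y')(o) = Mul(Rational(-1, 3), o)
Function('A')(r, O) = 9 (Function('A')(r, O) = Mul(Rational(3, 2), 6) = 9)
Function('v')(Z, E) = Add(E, Pow(Z, 2)) (Function('v')(Z, E) = Add(Mul(Z, Z), Mul(Mul(Rational(-1, 3), -3), E)) = Add(Pow(Z, 2), Mul(1, E)) = Add(Pow(Z, 2), E) = Add(E, Pow(Z, 2)))
Add(Add(10651, 881), Function('v')(Pow(Add(1, -1), 2), Function('A')(-7, 7))) = Add(Add(10651, 881), Add(9, Pow(Pow(Add(1, -1), 2), 2))) = Add(11532, Add(9, Pow(Pow(0, 2), 2))) = Add(11532, Add(9, Pow(0, 2))) = Add(11532, Add(9, 0)) = Add(11532, 9) = 11541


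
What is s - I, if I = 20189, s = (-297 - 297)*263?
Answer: -176411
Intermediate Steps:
s = -156222 (s = -594*263 = -156222)
s - I = -156222 - 1*20189 = -156222 - 20189 = -176411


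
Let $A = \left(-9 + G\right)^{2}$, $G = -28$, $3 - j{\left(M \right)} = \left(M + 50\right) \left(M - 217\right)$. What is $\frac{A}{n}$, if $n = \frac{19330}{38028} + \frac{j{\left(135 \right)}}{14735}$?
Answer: $\frac{383554496010}{430913197} \approx 890.1$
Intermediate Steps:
$j{\left(M \right)} = 3 - \left(-217 + M\right) \left(50 + M\right)$ ($j{\left(M \right)} = 3 - \left(M + 50\right) \left(M - 217\right) = 3 - \left(50 + M\right) \left(-217 + M\right) = 3 - \left(-217 + M\right) \left(50 + M\right)$)
$A = 1369$ ($A = \left(-9 - 28\right)^{2} = \left(-37\right)^{2} = 1369$)
$n = \frac{430913197}{280171290}$ ($n = \frac{19330}{38028} + \frac{10853 - 135^{2} + 167 \cdot 135}{14735} = 19330 \cdot \frac{1}{38028} + \left(10853 - 18225 + 22545\right) \frac{1}{14735} = \frac{9665}{19014} + \left(10853 - 18225 + 22545\right) \frac{1}{14735} = \frac{9665}{19014} + 15173 \cdot \frac{1}{14735} = \frac{9665}{19014} + \frac{15173}{14735} = \frac{430913197}{280171290} \approx 1.538$)
$\frac{A}{n} = \frac{1369}{\frac{430913197}{280171290}} = 1369 \cdot \frac{280171290}{430913197} = \frac{383554496010}{430913197}$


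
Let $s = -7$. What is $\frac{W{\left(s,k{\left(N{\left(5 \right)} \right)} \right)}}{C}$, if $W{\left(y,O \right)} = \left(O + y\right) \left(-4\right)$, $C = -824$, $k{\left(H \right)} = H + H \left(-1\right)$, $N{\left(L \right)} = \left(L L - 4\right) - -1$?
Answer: $- \frac{7}{206} \approx -0.033981$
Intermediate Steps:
$N{\left(L \right)} = -3 + L^{2}$ ($N{\left(L \right)} = \left(L^{2} - 4\right) + 1 = \left(-4 + L^{2}\right) + 1 = -3 + L^{2}$)
$k{\left(H \right)} = 0$ ($k{\left(H \right)} = H - H = 0$)
$W{\left(y,O \right)} = - 4 O - 4 y$
$\frac{W{\left(s,k{\left(N{\left(5 \right)} \right)} \right)}}{C} = \frac{\left(-4\right) 0 - -28}{-824} = \left(0 + 28\right) \left(- \frac{1}{824}\right) = 28 \left(- \frac{1}{824}\right) = - \frac{7}{206}$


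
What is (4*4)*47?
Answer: 752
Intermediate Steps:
(4*4)*47 = 16*47 = 752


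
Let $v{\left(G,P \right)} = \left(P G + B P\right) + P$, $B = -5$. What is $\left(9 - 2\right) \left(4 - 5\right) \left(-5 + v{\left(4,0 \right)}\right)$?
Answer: $35$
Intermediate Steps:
$v{\left(G,P \right)} = - 4 P + G P$ ($v{\left(G,P \right)} = \left(P G - 5 P\right) + P = \left(G P - 5 P\right) + P = \left(- 5 P + G P\right) + P = - 4 P + G P$)
$\left(9 - 2\right) \left(4 - 5\right) \left(-5 + v{\left(4,0 \right)}\right) = \left(9 - 2\right) \left(4 - 5\right) \left(-5 + 0 \left(-4 + 4\right)\right) = 7 \left(- (-5 + 0 \cdot 0)\right) = 7 \left(- (-5 + 0)\right) = 7 \left(\left(-1\right) \left(-5\right)\right) = 7 \cdot 5 = 35$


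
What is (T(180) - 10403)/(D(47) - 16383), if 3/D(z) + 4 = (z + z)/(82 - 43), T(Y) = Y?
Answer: 633826/1015863 ≈ 0.62393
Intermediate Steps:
D(z) = 3/(-4 + 2*z/39) (D(z) = 3/(-4 + (z + z)/(82 - 43)) = 3/(-4 + (2*z)/39) = 3/(-4 + (2*z)*(1/39)) = 3/(-4 + 2*z/39))
(T(180) - 10403)/(D(47) - 16383) = (180 - 10403)/(117/(2*(-78 + 47)) - 16383) = -10223/((117/2)/(-31) - 16383) = -10223/((117/2)*(-1/31) - 16383) = -10223/(-117/62 - 16383) = -10223/(-1015863/62) = -10223*(-62/1015863) = 633826/1015863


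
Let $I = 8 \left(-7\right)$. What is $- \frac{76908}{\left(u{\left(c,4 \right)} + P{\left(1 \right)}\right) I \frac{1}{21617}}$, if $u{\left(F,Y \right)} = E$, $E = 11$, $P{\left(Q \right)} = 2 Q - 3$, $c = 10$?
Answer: $\frac{415630059}{140} \approx 2.9688 \cdot 10^{6}$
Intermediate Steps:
$I = -56$
$P{\left(Q \right)} = -3 + 2 Q$
$u{\left(F,Y \right)} = 11$
$- \frac{76908}{\left(u{\left(c,4 \right)} + P{\left(1 \right)}\right) I \frac{1}{21617}} = - \frac{76908}{\left(11 + \left(-3 + 2 \cdot 1\right)\right) \left(-56\right) \frac{1}{21617}} = - \frac{76908}{\left(11 + \left(-3 + 2\right)\right) \left(-56\right) \frac{1}{21617}} = - \frac{76908}{\left(11 - 1\right) \left(-56\right) \frac{1}{21617}} = - \frac{76908}{10 \left(-56\right) \frac{1}{21617}} = - \frac{76908}{\left(-560\right) \frac{1}{21617}} = - \frac{76908}{- \frac{560}{21617}} = \left(-76908\right) \left(- \frac{21617}{560}\right) = \frac{415630059}{140}$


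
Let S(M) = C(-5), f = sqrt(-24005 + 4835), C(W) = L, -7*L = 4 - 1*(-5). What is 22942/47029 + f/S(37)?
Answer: 22942/47029 - 7*I*sqrt(2130)/3 ≈ 0.48783 - 107.69*I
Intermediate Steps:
L = -9/7 (L = -(4 - 1*(-5))/7 = -(4 + 5)/7 = -1/7*9 = -9/7 ≈ -1.2857)
C(W) = -9/7
f = 3*I*sqrt(2130) (f = sqrt(-19170) = 3*I*sqrt(2130) ≈ 138.46*I)
S(M) = -9/7
22942/47029 + f/S(37) = 22942/47029 + (3*I*sqrt(2130))/(-9/7) = 22942*(1/47029) + (3*I*sqrt(2130))*(-7/9) = 22942/47029 - 7*I*sqrt(2130)/3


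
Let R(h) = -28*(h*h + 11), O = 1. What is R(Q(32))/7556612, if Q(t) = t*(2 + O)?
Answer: -9227/269879 ≈ -0.034189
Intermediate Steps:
Q(t) = 3*t (Q(t) = t*(2 + 1) = t*3 = 3*t)
R(h) = -308 - 28*h² (R(h) = -28*(h² + 11) = -28*(11 + h²) = -308 - 28*h²)
R(Q(32))/7556612 = (-308 - 28*(3*32)²)/7556612 = (-308 - 28*96²)*(1/7556612) = (-308 - 28*9216)*(1/7556612) = (-308 - 258048)*(1/7556612) = -258356*1/7556612 = -9227/269879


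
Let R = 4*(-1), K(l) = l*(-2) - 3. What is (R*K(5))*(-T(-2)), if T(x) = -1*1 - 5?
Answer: 312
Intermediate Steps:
K(l) = -3 - 2*l (K(l) = -2*l - 3 = -3 - 2*l)
R = -4
T(x) = -6 (T(x) = -1 - 5 = -6)
(R*K(5))*(-T(-2)) = (-4*(-3 - 2*5))*(-1*(-6)) = -4*(-3 - 10)*6 = -4*(-13)*6 = 52*6 = 312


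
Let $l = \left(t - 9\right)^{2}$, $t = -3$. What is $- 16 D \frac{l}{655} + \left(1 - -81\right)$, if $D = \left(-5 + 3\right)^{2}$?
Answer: $\frac{44494}{655} \approx 67.93$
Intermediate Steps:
$l = 144$ ($l = \left(-3 - 9\right)^{2} = \left(-12\right)^{2} = 144$)
$D = 4$ ($D = \left(-2\right)^{2} = 4$)
$- 16 D \frac{l}{655} + \left(1 - -81\right) = \left(-16\right) 4 \cdot \frac{144}{655} + \left(1 - -81\right) = - 64 \cdot 144 \cdot \frac{1}{655} + \left(1 + 81\right) = \left(-64\right) \frac{144}{655} + 82 = - \frac{9216}{655} + 82 = \frac{44494}{655}$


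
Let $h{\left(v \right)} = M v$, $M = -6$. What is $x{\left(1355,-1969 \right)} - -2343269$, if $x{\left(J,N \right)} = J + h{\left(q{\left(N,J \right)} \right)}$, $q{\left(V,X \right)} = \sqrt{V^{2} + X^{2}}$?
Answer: $2344624 - 6 \sqrt{5712986} \approx 2.3303 \cdot 10^{6}$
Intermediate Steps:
$h{\left(v \right)} = - 6 v$
$x{\left(J,N \right)} = J - 6 \sqrt{J^{2} + N^{2}}$ ($x{\left(J,N \right)} = J - 6 \sqrt{N^{2} + J^{2}} = J - 6 \sqrt{J^{2} + N^{2}}$)
$x{\left(1355,-1969 \right)} - -2343269 = \left(1355 - 6 \sqrt{1355^{2} + \left(-1969\right)^{2}}\right) - -2343269 = \left(1355 - 6 \sqrt{1836025 + 3876961}\right) + 2343269 = \left(1355 - 6 \sqrt{5712986}\right) + 2343269 = 2344624 - 6 \sqrt{5712986}$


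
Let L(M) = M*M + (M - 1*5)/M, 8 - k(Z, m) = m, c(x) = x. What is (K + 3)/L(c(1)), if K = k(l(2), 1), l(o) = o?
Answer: -10/3 ≈ -3.3333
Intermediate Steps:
k(Z, m) = 8 - m
K = 7 (K = 8 - 1*1 = 8 - 1 = 7)
L(M) = M² + (-5 + M)/M (L(M) = M² + (M - 5)/M = M² + (-5 + M)/M)
(K + 3)/L(c(1)) = (7 + 3)/(((-5 + 1 + 1³)/1)) = 10/((1*(-5 + 1 + 1))) = 10/((1*(-3))) = 10/(-3) = 10*(-⅓) = -10/3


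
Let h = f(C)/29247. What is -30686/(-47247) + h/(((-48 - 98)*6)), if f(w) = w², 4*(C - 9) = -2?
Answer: 1048244428795/1613980954512 ≈ 0.64948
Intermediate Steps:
C = 17/2 (C = 9 + (¼)*(-2) = 9 - ½ = 17/2 ≈ 8.5000)
h = 289/116988 (h = (17/2)²/29247 = (289/4)*(1/29247) = 289/116988 ≈ 0.0024703)
-30686/(-47247) + h/(((-48 - 98)*6)) = -30686/(-47247) + 289/(116988*(((-48 - 98)*6))) = -30686*(-1/47247) + 289/(116988*((-146*6))) = 30686/47247 + (289/116988)/(-876) = 30686/47247 + (289/116988)*(-1/876) = 30686/47247 - 289/102481488 = 1048244428795/1613980954512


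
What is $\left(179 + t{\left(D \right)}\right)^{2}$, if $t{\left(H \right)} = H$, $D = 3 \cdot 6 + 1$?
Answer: $39204$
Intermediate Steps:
$D = 19$ ($D = 18 + 1 = 19$)
$\left(179 + t{\left(D \right)}\right)^{2} = \left(179 + 19\right)^{2} = 198^{2} = 39204$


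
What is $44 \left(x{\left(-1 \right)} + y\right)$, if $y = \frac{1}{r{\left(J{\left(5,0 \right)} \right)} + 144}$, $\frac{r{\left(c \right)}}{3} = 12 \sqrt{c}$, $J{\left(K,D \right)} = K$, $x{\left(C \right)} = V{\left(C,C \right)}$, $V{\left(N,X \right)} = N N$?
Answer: $\frac{400}{9} - \frac{\sqrt{5}}{9} \approx 44.196$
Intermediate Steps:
$V{\left(N,X \right)} = N^{2}$
$x{\left(C \right)} = C^{2}$
$r{\left(c \right)} = 36 \sqrt{c}$ ($r{\left(c \right)} = 3 \cdot 12 \sqrt{c} = 36 \sqrt{c}$)
$y = \frac{1}{144 + 36 \sqrt{5}}$ ($y = \frac{1}{36 \sqrt{5} + 144} = \frac{1}{144 + 36 \sqrt{5}} \approx 0.0044544$)
$44 \left(x{\left(-1 \right)} + y\right) = 44 \left(\left(-1\right)^{2} + \left(\frac{1}{99} - \frac{\sqrt{5}}{396}\right)\right) = 44 \left(1 + \left(\frac{1}{99} - \frac{\sqrt{5}}{396}\right)\right) = 44 \left(\frac{100}{99} - \frac{\sqrt{5}}{396}\right) = \frac{400}{9} - \frac{\sqrt{5}}{9}$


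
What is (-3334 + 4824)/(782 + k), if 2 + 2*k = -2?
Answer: 149/78 ≈ 1.9103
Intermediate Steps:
k = -2 (k = -1 + (½)*(-2) = -1 - 1 = -2)
(-3334 + 4824)/(782 + k) = (-3334 + 4824)/(782 - 2) = 1490/780 = 1490*(1/780) = 149/78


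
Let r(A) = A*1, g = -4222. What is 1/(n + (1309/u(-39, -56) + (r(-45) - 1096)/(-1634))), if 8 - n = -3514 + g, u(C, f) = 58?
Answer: 23693/184029863 ≈ 0.00012875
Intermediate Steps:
n = 7744 (n = 8 - (-3514 - 4222) = 8 - 1*(-7736) = 8 + 7736 = 7744)
r(A) = A
1/(n + (1309/u(-39, -56) + (r(-45) - 1096)/(-1634))) = 1/(7744 + (1309/58 + (-45 - 1096)/(-1634))) = 1/(7744 + (1309*(1/58) - 1141*(-1/1634))) = 1/(7744 + (1309/58 + 1141/1634)) = 1/(7744 + 551271/23693) = 1/(184029863/23693) = 23693/184029863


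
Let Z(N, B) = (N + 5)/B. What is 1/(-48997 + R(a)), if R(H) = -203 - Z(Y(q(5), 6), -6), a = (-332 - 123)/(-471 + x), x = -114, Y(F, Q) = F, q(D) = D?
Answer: -3/147595 ≈ -2.0326e-5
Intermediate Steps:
a = 7/9 (a = (-332 - 123)/(-471 - 114) = -455/(-585) = -455*(-1/585) = 7/9 ≈ 0.77778)
Z(N, B) = (5 + N)/B
R(H) = -604/3 (R(H) = -203 - (5 + 5)/(-6) = -203 - (-1)*10/6 = -203 - 1*(-5/3) = -203 + 5/3 = -604/3)
1/(-48997 + R(a)) = 1/(-48997 - 604/3) = 1/(-147595/3) = -3/147595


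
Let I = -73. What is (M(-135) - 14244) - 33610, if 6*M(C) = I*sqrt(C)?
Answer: -47854 - 73*I*sqrt(15)/2 ≈ -47854.0 - 141.36*I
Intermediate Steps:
M(C) = -73*sqrt(C)/6 (M(C) = (-73*sqrt(C))/6 = -73*sqrt(C)/6)
(M(-135) - 14244) - 33610 = (-73*I*sqrt(15)/2 - 14244) - 33610 = (-14244 - 73*I*sqrt(15)/2) - 33610 = -47854 - 73*I*sqrt(15)/2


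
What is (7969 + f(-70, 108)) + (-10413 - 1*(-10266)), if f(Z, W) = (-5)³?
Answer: 7697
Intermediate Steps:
f(Z, W) = -125
(7969 + f(-70, 108)) + (-10413 - 1*(-10266)) = (7969 - 125) + (-10413 - 1*(-10266)) = 7844 + (-10413 + 10266) = 7844 - 147 = 7697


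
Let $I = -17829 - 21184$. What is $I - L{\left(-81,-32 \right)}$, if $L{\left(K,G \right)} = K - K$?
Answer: $-39013$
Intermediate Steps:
$I = -39013$ ($I = -17829 - 21184 = -39013$)
$L{\left(K,G \right)} = 0$
$I - L{\left(-81,-32 \right)} = -39013 - 0 = -39013 + 0 = -39013$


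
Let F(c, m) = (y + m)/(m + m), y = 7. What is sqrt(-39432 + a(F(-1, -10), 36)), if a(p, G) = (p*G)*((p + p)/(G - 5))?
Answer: I*sqrt(3789410178)/310 ≈ 198.57*I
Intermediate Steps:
F(c, m) = (7 + m)/(2*m) (F(c, m) = (7 + m)/(m + m) = (7 + m)/((2*m)) = (7 + m)*(1/(2*m)) = (7 + m)/(2*m))
a(p, G) = 2*G*p**2/(-5 + G) (a(p, G) = (G*p)*((2*p)/(-5 + G)) = (G*p)*(2*p/(-5 + G)) = 2*G*p**2/(-5 + G))
sqrt(-39432 + a(F(-1, -10), 36)) = sqrt(-39432 + 2*36*((1/2)*(7 - 10)/(-10))**2/(-5 + 36)) = sqrt(-39432 + 2*36*((1/2)*(-1/10)*(-3))**2/31) = sqrt(-39432 + 2*36*(3/20)**2*(1/31)) = sqrt(-39432 + 2*36*(9/400)*(1/31)) = sqrt(-39432 + 81/1550) = sqrt(-61119519/1550) = I*sqrt(3789410178)/310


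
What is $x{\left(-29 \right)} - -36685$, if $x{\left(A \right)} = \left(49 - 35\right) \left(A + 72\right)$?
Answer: $37287$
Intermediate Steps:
$x{\left(A \right)} = 1008 + 14 A$ ($x{\left(A \right)} = 14 \left(72 + A\right) = 1008 + 14 A$)
$x{\left(-29 \right)} - -36685 = \left(1008 + 14 \left(-29\right)\right) - -36685 = \left(1008 - 406\right) + 36685 = 602 + 36685 = 37287$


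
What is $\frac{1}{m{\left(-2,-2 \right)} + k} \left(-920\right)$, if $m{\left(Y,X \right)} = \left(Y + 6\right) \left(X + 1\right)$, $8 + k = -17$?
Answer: $\frac{920}{29} \approx 31.724$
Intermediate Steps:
$k = -25$ ($k = -8 - 17 = -25$)
$m{\left(Y,X \right)} = \left(1 + X\right) \left(6 + Y\right)$ ($m{\left(Y,X \right)} = \left(6 + Y\right) \left(1 + X\right) = \left(1 + X\right) \left(6 + Y\right)$)
$\frac{1}{m{\left(-2,-2 \right)} + k} \left(-920\right) = \frac{1}{\left(6 - 2 + 6 \left(-2\right) - -4\right) - 25} \left(-920\right) = \frac{1}{\left(6 - 2 - 12 + 4\right) - 25} \left(-920\right) = \frac{1}{-4 - 25} \left(-920\right) = \frac{1}{-29} \left(-920\right) = \left(- \frac{1}{29}\right) \left(-920\right) = \frac{920}{29}$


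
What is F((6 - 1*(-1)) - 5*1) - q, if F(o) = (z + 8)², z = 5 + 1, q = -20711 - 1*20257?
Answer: 41164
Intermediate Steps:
q = -40968 (q = -20711 - 20257 = -40968)
z = 6
F(o) = 196 (F(o) = (6 + 8)² = 14² = 196)
F((6 - 1*(-1)) - 5*1) - q = 196 - 1*(-40968) = 196 + 40968 = 41164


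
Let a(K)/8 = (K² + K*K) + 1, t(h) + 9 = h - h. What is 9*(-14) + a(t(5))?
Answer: 1178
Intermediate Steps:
t(h) = -9 (t(h) = -9 + (h - h) = -9 + 0 = -9)
a(K) = 8 + 16*K² (a(K) = 8*((K² + K*K) + 1) = 8*((K² + K²) + 1) = 8*(2*K² + 1) = 8*(1 + 2*K²) = 8 + 16*K²)
9*(-14) + a(t(5)) = 9*(-14) + (8 + 16*(-9)²) = -126 + (8 + 16*81) = -126 + (8 + 1296) = -126 + 1304 = 1178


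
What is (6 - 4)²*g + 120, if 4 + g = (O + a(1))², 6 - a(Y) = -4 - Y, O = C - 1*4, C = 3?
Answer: 504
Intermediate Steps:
O = -1 (O = 3 - 1*4 = 3 - 4 = -1)
a(Y) = 10 + Y (a(Y) = 6 - (-4 - Y) = 6 + (4 + Y) = 10 + Y)
g = 96 (g = -4 + (-1 + (10 + 1))² = -4 + (-1 + 11)² = -4 + 10² = -4 + 100 = 96)
(6 - 4)²*g + 120 = (6 - 4)²*96 + 120 = 2²*96 + 120 = 4*96 + 120 = 384 + 120 = 504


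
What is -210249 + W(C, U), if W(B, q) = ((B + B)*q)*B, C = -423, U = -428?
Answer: -153373473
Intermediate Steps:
W(B, q) = 2*q*B² (W(B, q) = ((2*B)*q)*B = (2*B*q)*B = 2*q*B²)
-210249 + W(C, U) = -210249 + 2*(-428)*(-423)² = -210249 + 2*(-428)*178929 = -210249 - 153163224 = -153373473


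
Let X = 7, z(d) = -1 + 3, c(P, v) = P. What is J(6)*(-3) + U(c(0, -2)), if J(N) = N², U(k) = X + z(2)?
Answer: -99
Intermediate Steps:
z(d) = 2
U(k) = 9 (U(k) = 7 + 2 = 9)
J(6)*(-3) + U(c(0, -2)) = 6²*(-3) + 9 = 36*(-3) + 9 = -108 + 9 = -99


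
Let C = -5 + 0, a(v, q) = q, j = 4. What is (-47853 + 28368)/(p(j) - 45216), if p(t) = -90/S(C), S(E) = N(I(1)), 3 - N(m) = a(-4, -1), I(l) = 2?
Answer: 4330/10053 ≈ 0.43072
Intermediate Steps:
N(m) = 4 (N(m) = 3 - 1*(-1) = 3 + 1 = 4)
C = -5
S(E) = 4
p(t) = -45/2 (p(t) = -90/4 = -90*1/4 = -45/2)
(-47853 + 28368)/(p(j) - 45216) = (-47853 + 28368)/(-45/2 - 45216) = -19485/(-90477/2) = -19485*(-2/90477) = 4330/10053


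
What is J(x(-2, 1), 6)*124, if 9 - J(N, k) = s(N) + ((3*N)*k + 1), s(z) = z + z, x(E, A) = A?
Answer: -1488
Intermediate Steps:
s(z) = 2*z
J(N, k) = 8 - 2*N - 3*N*k (J(N, k) = 9 - (2*N + ((3*N)*k + 1)) = 9 - (2*N + (3*N*k + 1)) = 9 - (2*N + (1 + 3*N*k)) = 9 - (1 + 2*N + 3*N*k) = 9 + (-1 - 2*N - 3*N*k) = 8 - 2*N - 3*N*k)
J(x(-2, 1), 6)*124 = (8 - 2*1 - 3*1*6)*124 = (8 - 2 - 18)*124 = -12*124 = -1488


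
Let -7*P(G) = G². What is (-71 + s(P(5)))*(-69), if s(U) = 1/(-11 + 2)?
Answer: 14720/3 ≈ 4906.7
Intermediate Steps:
P(G) = -G²/7
s(U) = -⅑ (s(U) = 1/(-9) = -⅑)
(-71 + s(P(5)))*(-69) = (-71 - ⅑)*(-69) = -640/9*(-69) = 14720/3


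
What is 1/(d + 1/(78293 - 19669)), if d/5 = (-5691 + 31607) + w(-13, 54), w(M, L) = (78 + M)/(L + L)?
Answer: 1582848/205110207067 ≈ 7.7171e-6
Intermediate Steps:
w(M, L) = (78 + M)/(2*L) (w(M, L) = (78 + M)/((2*L)) = (78 + M)*(1/(2*L)) = (78 + M)/(2*L))
d = 13994965/108 (d = 5*((-5691 + 31607) + (½)*(78 - 13)/54) = 5*(25916 + (½)*(1/54)*65) = 5*(25916 + 65/108) = 5*(2798993/108) = 13994965/108 ≈ 1.2958e+5)
1/(d + 1/(78293 - 19669)) = 1/(13994965/108 + 1/(78293 - 19669)) = 1/(13994965/108 + 1/58624) = 1/(205110207067/1582848) = 1582848/205110207067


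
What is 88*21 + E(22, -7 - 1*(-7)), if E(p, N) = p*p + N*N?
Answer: 2332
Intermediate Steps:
E(p, N) = N² + p² (E(p, N) = p² + N² = N² + p²)
88*21 + E(22, -7 - 1*(-7)) = 88*21 + ((-7 - 1*(-7))² + 22²) = 1848 + ((-7 + 7)² + 484) = 1848 + (0² + 484) = 1848 + (0 + 484) = 1848 + 484 = 2332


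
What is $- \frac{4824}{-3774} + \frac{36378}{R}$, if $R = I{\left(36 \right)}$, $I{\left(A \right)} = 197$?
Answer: $\frac{23040150}{123913} \approx 185.94$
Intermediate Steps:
$R = 197$
$- \frac{4824}{-3774} + \frac{36378}{R} = - \frac{4824}{-3774} + \frac{36378}{197} = \left(-4824\right) \left(- \frac{1}{3774}\right) + 36378 \cdot \frac{1}{197} = \frac{804}{629} + \frac{36378}{197} = \frac{23040150}{123913}$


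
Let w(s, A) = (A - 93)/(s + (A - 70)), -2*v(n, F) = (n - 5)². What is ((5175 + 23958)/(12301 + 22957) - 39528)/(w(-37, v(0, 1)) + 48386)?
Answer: -333082132749/407739906970 ≈ -0.81690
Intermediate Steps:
v(n, F) = -(-5 + n)²/2 (v(n, F) = -(n - 5)²/2 = -(-5 + n)²/2)
w(s, A) = (-93 + A)/(-70 + A + s) (w(s, A) = (-93 + A)/(s + (-70 + A)) = (-93 + A)/(-70 + A + s))
((5175 + 23958)/(12301 + 22957) - 39528)/(w(-37, v(0, 1)) + 48386) = ((5175 + 23958)/(12301 + 22957) - 39528)/((-93 - (-5 + 0)²/2)/(-70 - (-5 + 0)²/2 - 37) + 48386) = (29133/35258 - 39528)/((-93 - ½*(-5)²)/(-70 - ½*(-5)² - 37) + 48386) = (29133*(1/35258) - 39528)/((-93 - ½*25)/(-70 - ½*25 - 37) + 48386) = (29133/35258 - 39528)/((-93 - 25/2)/(-70 - 25/2 - 37) + 48386) = -1393649091/(35258*(-211/2/(-239/2) + 48386)) = -1393649091/(35258*(-2/239*(-211/2) + 48386)) = -1393649091/(35258*(211/239 + 48386)) = -1393649091/(35258*11564465/239) = -1393649091/35258*239/11564465 = -333082132749/407739906970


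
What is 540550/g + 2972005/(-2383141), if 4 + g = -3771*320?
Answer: -2437298314585/1437896720042 ≈ -1.6950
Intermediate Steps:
g = -1206724 (g = -4 - 3771*320 = -4 - 1206720 = -1206724)
540550/g + 2972005/(-2383141) = 540550/(-1206724) + 2972005/(-2383141) = 540550*(-1/1206724) + 2972005*(-1/2383141) = -270275/603362 - 2972005/2383141 = -2437298314585/1437896720042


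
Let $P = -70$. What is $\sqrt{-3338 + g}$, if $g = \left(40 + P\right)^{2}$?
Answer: $i \sqrt{2438} \approx 49.376 i$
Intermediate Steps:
$g = 900$ ($g = \left(40 - 70\right)^{2} = \left(-30\right)^{2} = 900$)
$\sqrt{-3338 + g} = \sqrt{-3338 + 900} = \sqrt{-2438} = i \sqrt{2438}$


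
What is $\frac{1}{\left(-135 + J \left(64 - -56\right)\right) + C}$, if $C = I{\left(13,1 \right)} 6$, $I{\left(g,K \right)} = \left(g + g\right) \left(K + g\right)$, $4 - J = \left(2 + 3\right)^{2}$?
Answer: $- \frac{1}{471} \approx -0.0021231$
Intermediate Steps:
$J = -21$ ($J = 4 - \left(2 + 3\right)^{2} = 4 - 5^{2} = 4 - 25 = -21$)
$I{\left(g,K \right)} = 2 g \left(K + g\right)$
$C = 2184$ ($C = 2 \cdot 13 \left(1 + 13\right) 6 = 2 \cdot 13 \cdot 14 \cdot 6 = 364 \cdot 6 = 2184$)
$\frac{1}{\left(-135 + J \left(64 - -56\right)\right) + C} = \frac{1}{\left(-135 - 21 \left(64 - -56\right)\right) + 2184} = \frac{1}{\left(-135 - 21 \left(64 + 56\right)\right) + 2184} = \frac{1}{\left(-135 - 2520\right) + 2184} = \frac{1}{-2655 + 2184} = \frac{1}{-471} = - \frac{1}{471}$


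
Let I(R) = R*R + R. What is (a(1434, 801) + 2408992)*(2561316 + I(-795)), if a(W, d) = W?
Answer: 7695395884596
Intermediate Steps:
I(R) = R + R² (I(R) = R² + R = R + R²)
(a(1434, 801) + 2408992)*(2561316 + I(-795)) = (1434 + 2408992)*(2561316 - 795*(1 - 795)) = 2410426*(2561316 - 795*(-794)) = 2410426*(2561316 + 631230) = 2410426*3192546 = 7695395884596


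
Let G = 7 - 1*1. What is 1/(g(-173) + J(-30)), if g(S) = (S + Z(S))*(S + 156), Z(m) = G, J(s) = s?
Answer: 1/2809 ≈ 0.00035600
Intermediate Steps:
G = 6 (G = 7 - 1 = 6)
Z(m) = 6
g(S) = (6 + S)*(156 + S) (g(S) = (S + 6)*(S + 156) = (6 + S)*(156 + S))
1/(g(-173) + J(-30)) = 1/((936 + (-173)² + 162*(-173)) - 30) = 1/((936 + 29929 - 28026) - 30) = 1/(2839 - 30) = 1/2809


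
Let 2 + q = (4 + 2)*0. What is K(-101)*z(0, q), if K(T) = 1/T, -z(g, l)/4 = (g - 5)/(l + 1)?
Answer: 20/101 ≈ 0.19802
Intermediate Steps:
q = -2 (q = -2 + (4 + 2)*0 = -2 + 6*0 = -2 + 0 = -2)
z(g, l) = -4*(-5 + g)/(1 + l) (z(g, l) = -4*(g - 5)/(l + 1) = -4*(-5 + g)/(1 + l))
K(-101)*z(0, q) = (4*(5 - 1*0)/(1 - 2))/(-101) = -4*(5 + 0)/(101*(-1)) = -4*(-1)*5/101 = -1/101*(-20) = 20/101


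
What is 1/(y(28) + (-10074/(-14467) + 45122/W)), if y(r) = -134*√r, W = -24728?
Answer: 564018077932/251304601952049999 - 133958016196288*√7/251304601952049999 ≈ -0.0014081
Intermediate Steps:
1/(y(28) + (-10074/(-14467) + 45122/W)) = 1/(-268*√7 + (-10074/(-14467) + 45122/(-24728))) = 1/(-268*√7 + (-10074*(-1/14467) + 45122*(-1/24728))) = 1/(-268*√7 + (438/629 - 2051/1124)) = 1/(-268*√7 - 797767/706996) = 1/(-797767/706996 - 268*√7)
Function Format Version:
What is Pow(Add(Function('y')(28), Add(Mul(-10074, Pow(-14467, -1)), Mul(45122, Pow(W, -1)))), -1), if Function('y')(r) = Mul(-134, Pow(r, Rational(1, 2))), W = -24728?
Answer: Add(Rational(564018077932, 251304601952049999), Mul(Rational(-133958016196288, 251304601952049999), Pow(7, Rational(1, 2)))) ≈ -0.0014081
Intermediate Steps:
Pow(Add(Function('y')(28), Add(Mul(-10074, Pow(-14467, -1)), Mul(45122, Pow(W, -1)))), -1) = Pow(Add(Mul(-134, Pow(28, Rational(1, 2))), Add(Mul(-10074, Pow(-14467, -1)), Mul(45122, Pow(-24728, -1)))), -1) = Pow(Add(Mul(-134, Mul(2, Pow(7, Rational(1, 2)))), Add(Mul(-10074, Rational(-1, 14467)), Mul(45122, Rational(-1, 24728)))), -1) = Pow(Add(Mul(-268, Pow(7, Rational(1, 2))), Add(Rational(438, 629), Rational(-2051, 1124))), -1) = Pow(Add(Mul(-268, Pow(7, Rational(1, 2))), Rational(-797767, 706996)), -1) = Pow(Add(Rational(-797767, 706996), Mul(-268, Pow(7, Rational(1, 2)))), -1)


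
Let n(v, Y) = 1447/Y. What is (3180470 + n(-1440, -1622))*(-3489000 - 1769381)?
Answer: -27126519928054233/1622 ≈ -1.6724e+13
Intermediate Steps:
(3180470 + n(-1440, -1622))*(-3489000 - 1769381) = (3180470 + 1447/(-1622))*(-3489000 - 1769381) = (3180470 + 1447*(-1/1622))*(-5258381) = (3180470 - 1447/1622)*(-5258381) = (5158720893/1622)*(-5258381) = -27126519928054233/1622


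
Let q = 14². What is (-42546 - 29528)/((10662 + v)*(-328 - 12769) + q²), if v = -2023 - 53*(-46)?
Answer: 72074/145037053 ≈ 0.00049694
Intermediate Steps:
q = 196
v = 415 (v = -2023 - 1*(-2438) = -2023 + 2438 = 415)
(-42546 - 29528)/((10662 + v)*(-328 - 12769) + q²) = (-42546 - 29528)/((10662 + 415)*(-328 - 12769) + 196²) = -72074/(11077*(-13097) + 38416) = -72074/(-145075469 + 38416) = -72074/(-145037053) = -72074*(-1/145037053) = 72074/145037053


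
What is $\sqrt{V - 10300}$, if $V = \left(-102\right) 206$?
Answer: $4 i \sqrt{1957} \approx 176.95 i$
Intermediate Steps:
$V = -21012$
$\sqrt{V - 10300} = \sqrt{-21012 - 10300} = \sqrt{-31312} = 4 i \sqrt{1957}$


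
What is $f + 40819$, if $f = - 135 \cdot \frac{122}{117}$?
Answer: $\frac{528817}{13} \approx 40678.0$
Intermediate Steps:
$f = - \frac{1830}{13}$ ($f = - 135 \cdot 122 \cdot \frac{1}{117} = \left(-135\right) \frac{122}{117} = - \frac{1830}{13} \approx -140.77$)
$f + 40819 = - \frac{1830}{13} + 40819 = \frac{528817}{13}$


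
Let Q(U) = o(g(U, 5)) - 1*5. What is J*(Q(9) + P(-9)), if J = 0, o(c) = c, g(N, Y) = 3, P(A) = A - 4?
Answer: 0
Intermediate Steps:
P(A) = -4 + A
Q(U) = -2 (Q(U) = 3 - 1*5 = 3 - 5 = -2)
J*(Q(9) + P(-9)) = 0*(-2 + (-4 - 9)) = 0*(-2 - 13) = 0*(-15) = 0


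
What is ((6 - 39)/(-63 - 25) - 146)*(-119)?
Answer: 138635/8 ≈ 17329.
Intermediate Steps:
((6 - 39)/(-63 - 25) - 146)*(-119) = (-33/(-88) - 146)*(-119) = (-33*(-1/88) - 146)*(-119) = (3/8 - 146)*(-119) = -1165/8*(-119) = 138635/8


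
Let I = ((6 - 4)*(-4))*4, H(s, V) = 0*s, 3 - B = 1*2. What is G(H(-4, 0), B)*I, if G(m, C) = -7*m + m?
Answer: 0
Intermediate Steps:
B = 1 (B = 3 - 2 = 1)
H(s, V) = 0
G(m, C) = -6*m
I = -32 (I = (2*(-4))*4 = -8*4 = -32)
G(H(-4, 0), B)*I = -6*0*(-32) = 0*(-32) = 0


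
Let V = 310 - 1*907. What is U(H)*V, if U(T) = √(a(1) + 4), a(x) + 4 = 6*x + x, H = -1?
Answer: -597*√7 ≈ -1579.5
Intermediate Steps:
a(x) = -4 + 7*x (a(x) = -4 + (6*x + x) = -4 + 7*x)
V = -597 (V = 310 - 907 = -597)
U(T) = √7 (U(T) = √((-4 + 7*1) + 4) = √((-4 + 7) + 4) = √(3 + 4) = √7)
U(H)*V = √7*(-597) = -597*√7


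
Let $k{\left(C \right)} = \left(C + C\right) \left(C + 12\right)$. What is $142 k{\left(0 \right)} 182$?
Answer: $0$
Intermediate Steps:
$k{\left(C \right)} = 2 C \left(12 + C\right)$
$142 k{\left(0 \right)} 182 = 142 \cdot 2 \cdot 0 \left(12 + 0\right) 182 = 142 \cdot 2 \cdot 0 \cdot 12 \cdot 182 = 142 \cdot 0 \cdot 182 = 0 \cdot 182 = 0$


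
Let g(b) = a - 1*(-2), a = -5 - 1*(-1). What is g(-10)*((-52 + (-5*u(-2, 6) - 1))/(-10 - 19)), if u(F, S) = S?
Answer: -166/29 ≈ -5.7241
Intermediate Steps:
a = -4 (a = -5 + 1 = -4)
g(b) = -2 (g(b) = -4 - 1*(-2) = -4 + 2 = -2)
g(-10)*((-52 + (-5*u(-2, 6) - 1))/(-10 - 19)) = -2*(-52 + (-5*6 - 1))/(-10 - 19) = -2*(-52 + (-30 - 1))/(-29) = -2*(-52 - 31)*(-1)/29 = -(-166)*(-1)/29 = -2*83/29 = -166/29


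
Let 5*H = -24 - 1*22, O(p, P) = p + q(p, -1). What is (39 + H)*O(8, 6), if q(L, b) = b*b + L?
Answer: 2533/5 ≈ 506.60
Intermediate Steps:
q(L, b) = L + b**2 (q(L, b) = b**2 + L = L + b**2)
O(p, P) = 1 + 2*p (O(p, P) = p + (p + (-1)**2) = p + (p + 1) = p + (1 + p) = 1 + 2*p)
H = -46/5 (H = (-24 - 1*22)/5 = (-24 - 22)/5 = (1/5)*(-46) = -46/5 ≈ -9.2000)
(39 + H)*O(8, 6) = (39 - 46/5)*(1 + 2*8) = 149*(1 + 16)/5 = (149/5)*17 = 2533/5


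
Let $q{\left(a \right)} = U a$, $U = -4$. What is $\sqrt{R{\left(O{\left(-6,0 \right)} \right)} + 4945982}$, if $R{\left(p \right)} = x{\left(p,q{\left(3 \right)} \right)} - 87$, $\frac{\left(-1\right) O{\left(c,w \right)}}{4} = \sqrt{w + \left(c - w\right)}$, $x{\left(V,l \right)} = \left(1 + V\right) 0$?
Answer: $\sqrt{4945895} \approx 2223.9$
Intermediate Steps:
$q{\left(a \right)} = - 4 a$
$x{\left(V,l \right)} = 0$
$O{\left(c,w \right)} = - 4 \sqrt{c}$ ($O{\left(c,w \right)} = - 4 \sqrt{w + \left(c - w\right)} = - 4 \sqrt{c}$)
$R{\left(p \right)} = -87$ ($R{\left(p \right)} = 0 - 87 = -87$)
$\sqrt{R{\left(O{\left(-6,0 \right)} \right)} + 4945982} = \sqrt{-87 + 4945982} = \sqrt{4945895}$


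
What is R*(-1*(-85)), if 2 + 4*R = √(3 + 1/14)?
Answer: -85/2 + 85*√602/56 ≈ -5.2583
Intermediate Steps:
R = -½ + √602/56 (R = -½ + √(3 + 1/14)/4 = -½ + √(43/14)/4 = -½ + (√602/14)/4 = -½ + √602/56 ≈ -0.061863)
R*(-1*(-85)) = (-½ + √602/56)*(-1*(-85)) = (-½ + √602/56)*85 = -85/2 + 85*√602/56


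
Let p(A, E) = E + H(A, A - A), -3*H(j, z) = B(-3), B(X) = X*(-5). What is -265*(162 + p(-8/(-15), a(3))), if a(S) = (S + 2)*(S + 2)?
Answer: -48230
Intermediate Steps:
B(X) = -5*X
H(j, z) = -5 (H(j, z) = -(-5)*(-3)/3 = -1/3*15 = -5)
a(S) = (2 + S)**2 (a(S) = (2 + S)*(2 + S) = (2 + S)**2)
p(A, E) = -5 + E (p(A, E) = E - 5 = -5 + E)
-265*(162 + p(-8/(-15), a(3))) = -265*(162 + (-5 + (2 + 3)**2)) = -265*(162 + (-5 + 5**2)) = -265*(162 + (-5 + 25)) = -265*(162 + 20) = -265*182 = -48230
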